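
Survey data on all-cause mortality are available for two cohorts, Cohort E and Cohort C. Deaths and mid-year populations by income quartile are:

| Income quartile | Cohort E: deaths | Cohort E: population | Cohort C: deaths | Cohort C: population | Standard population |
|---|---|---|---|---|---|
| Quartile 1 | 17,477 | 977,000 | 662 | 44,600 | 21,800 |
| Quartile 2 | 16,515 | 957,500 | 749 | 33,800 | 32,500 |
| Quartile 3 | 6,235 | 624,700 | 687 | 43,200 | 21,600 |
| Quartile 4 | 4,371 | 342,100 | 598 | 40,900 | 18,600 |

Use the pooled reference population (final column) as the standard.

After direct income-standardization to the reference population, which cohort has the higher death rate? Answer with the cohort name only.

Cohort C

Income-specific rates per 1,000 for Cohort E: 17.888, 17.248, 9.981, 12.777.
For Cohort C: 14.843, 22.160, 15.903, 14.621.
Standard total = 94,500; weights = 0.2307, 0.3439, 0.2286, 0.1968.
Cohort E: 0.2307×17.888 + 0.3439×17.248 + 0.2286×9.981 + 0.1968×12.777 = 14.8547 per 1,000.
Cohort C: 0.2307×14.843 + 0.3439×22.160 + 0.2286×15.903 + 0.1968×14.621 = 17.5579 per 1,000.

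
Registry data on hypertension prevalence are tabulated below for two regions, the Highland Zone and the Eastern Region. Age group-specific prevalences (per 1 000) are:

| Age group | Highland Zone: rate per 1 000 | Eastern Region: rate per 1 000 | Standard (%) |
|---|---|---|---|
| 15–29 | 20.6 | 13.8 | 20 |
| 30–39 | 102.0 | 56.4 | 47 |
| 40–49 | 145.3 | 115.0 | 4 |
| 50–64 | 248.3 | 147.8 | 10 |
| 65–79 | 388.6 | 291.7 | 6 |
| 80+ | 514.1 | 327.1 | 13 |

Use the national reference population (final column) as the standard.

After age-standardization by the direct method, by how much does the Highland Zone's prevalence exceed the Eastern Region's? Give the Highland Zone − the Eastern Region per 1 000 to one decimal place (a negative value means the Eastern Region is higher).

64.2

Standard weights: 0.20, 0.47, 0.04, 0.10, 0.06, 0.13.
The Highland Zone: 0.2000×20.6 + 0.4700×102.0 + 0.0400×145.3 + 0.1000×248.3 + 0.0600×388.6 + 0.1300×514.1 = 172.8510 per 1 000.
The Eastern Region: 0.2000×13.8 + 0.4700×56.4 + 0.0400×115.0 + 0.1000×147.8 + 0.0600×291.7 + 0.1300×327.1 = 108.6730 per 1 000.
Difference = 172.8510 − 108.6730 = 64.1780.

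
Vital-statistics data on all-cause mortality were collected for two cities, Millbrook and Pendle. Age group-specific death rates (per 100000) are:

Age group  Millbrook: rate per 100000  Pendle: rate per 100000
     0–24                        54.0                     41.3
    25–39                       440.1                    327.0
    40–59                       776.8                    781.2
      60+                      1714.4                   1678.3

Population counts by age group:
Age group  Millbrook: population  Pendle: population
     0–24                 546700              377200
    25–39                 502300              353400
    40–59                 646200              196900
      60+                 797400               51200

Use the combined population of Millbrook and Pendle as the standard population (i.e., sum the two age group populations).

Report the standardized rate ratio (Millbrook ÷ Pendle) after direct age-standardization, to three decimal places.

Combined standard total = 3471300; weights = 0.2662, 0.2465, 0.2429, 0.2445.
Millbrook: 0.2662×54.0 + 0.2465×440.1 + 0.2429×776.8 + 0.2445×1714.4 = 730.6324 per 100000.
Pendle: 0.2662×41.3 + 0.2465×327.0 + 0.2429×781.2 + 0.2445×1678.3 = 691.6158 per 100000.
Ratio = 730.6324 ÷ 691.6158 = 1.05641.

1.056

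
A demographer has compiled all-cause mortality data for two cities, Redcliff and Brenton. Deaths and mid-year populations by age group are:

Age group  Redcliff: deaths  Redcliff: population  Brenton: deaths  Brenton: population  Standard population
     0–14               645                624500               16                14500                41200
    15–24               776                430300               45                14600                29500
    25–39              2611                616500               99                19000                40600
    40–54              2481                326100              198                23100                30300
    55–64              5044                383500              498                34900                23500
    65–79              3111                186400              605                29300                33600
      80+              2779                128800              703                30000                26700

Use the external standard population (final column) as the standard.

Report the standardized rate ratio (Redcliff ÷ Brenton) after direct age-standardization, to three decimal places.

Age-specific rates per 1000 for Redcliff: 1.033, 1.803, 4.235, 7.608, 13.153, 16.690, 21.576.
For Brenton: 1.103, 3.082, 5.211, 8.571, 14.269, 20.648, 23.433.
Standard total = 225400; weights = 0.1828, 0.1309, 0.1801, 0.1344, 0.1043, 0.1491, 0.1185.
Redcliff: 0.1828×1.033 + 0.1309×1.803 + 0.1801×4.235 + 0.1344×7.608 + 0.1043×13.153 + 0.1491×16.690 + 0.1185×21.576 = 8.6254 per 1000.
Brenton: 0.1828×1.103 + 0.1309×3.082 + 0.1801×5.211 + 0.1344×8.571 + 0.1043×14.269 + 0.1491×20.648 + 0.1185×23.433 = 10.0374 per 1000.
Ratio = 8.6254 ÷ 10.0374 = 0.85933.

0.859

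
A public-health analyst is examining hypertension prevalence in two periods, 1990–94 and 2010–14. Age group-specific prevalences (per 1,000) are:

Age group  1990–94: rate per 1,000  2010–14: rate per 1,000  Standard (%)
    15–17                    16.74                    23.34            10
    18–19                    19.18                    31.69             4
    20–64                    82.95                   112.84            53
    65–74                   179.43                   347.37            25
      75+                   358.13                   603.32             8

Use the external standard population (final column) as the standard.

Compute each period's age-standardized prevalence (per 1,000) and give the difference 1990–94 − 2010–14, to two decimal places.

-78.60

Standard weights: 0.10, 0.04, 0.53, 0.25, 0.08.
1990–94: 0.1000×16.74 + 0.0400×19.18 + 0.5300×82.95 + 0.2500×179.43 + 0.0800×358.13 = 119.9126 per 1,000.
2010–14: 0.1000×23.34 + 0.0400×31.69 + 0.5300×112.84 + 0.2500×347.37 + 0.0800×603.32 = 198.5149 per 1,000.
Difference = 119.9126 − 198.5149 = -78.6023.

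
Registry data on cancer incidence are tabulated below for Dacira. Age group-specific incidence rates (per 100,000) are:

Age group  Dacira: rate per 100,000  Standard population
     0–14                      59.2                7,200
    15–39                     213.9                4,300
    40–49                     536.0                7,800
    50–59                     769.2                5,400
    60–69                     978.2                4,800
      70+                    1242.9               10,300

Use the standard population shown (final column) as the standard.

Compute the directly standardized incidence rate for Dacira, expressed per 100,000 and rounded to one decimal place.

682.9

Standard total = 39,800; weights = 0.1809, 0.1080, 0.1960, 0.1357, 0.1206, 0.2588.
Standardized rate: 0.1809×59.2 + 0.1080×213.9 + 0.1960×536.0 + 0.1357×769.2 + 0.1206×978.2 + 0.2588×1242.9 = 682.8573 per 100,000.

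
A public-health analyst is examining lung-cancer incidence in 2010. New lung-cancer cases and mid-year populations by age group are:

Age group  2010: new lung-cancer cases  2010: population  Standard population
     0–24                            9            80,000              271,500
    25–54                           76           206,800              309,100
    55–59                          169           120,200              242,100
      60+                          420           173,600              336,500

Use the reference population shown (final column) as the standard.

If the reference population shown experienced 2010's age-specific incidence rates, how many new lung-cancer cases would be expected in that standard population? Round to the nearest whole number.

Age-specific rates per 100,000 for 2010: 11.25, 36.75, 140.60, 241.94.
Expected new lung-cancer cases = Σ (standard pop × age-specific rate ÷ 100,000)
= 271,500×11.25/100,000 + 309,100×36.75/100,000 + 242,100×140.60/100,000 + 336,500×241.94/100,000
= 30.54 + 113.60 + 340.39 + 814.11 = 1298.64.

1299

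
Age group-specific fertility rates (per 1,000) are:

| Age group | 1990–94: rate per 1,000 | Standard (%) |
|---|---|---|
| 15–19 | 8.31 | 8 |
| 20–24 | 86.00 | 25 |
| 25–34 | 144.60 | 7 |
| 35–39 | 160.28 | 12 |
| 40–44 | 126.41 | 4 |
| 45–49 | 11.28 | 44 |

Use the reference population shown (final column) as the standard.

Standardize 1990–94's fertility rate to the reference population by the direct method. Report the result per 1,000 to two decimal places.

Standard weights: 0.08, 0.25, 0.07, 0.12, 0.04, 0.44.
Standardized rate: 0.0800×8.31 + 0.2500×86.00 + 0.0700×144.60 + 0.1200×160.28 + 0.0400×126.41 + 0.4400×11.28 = 61.5400 per 1,000.

61.54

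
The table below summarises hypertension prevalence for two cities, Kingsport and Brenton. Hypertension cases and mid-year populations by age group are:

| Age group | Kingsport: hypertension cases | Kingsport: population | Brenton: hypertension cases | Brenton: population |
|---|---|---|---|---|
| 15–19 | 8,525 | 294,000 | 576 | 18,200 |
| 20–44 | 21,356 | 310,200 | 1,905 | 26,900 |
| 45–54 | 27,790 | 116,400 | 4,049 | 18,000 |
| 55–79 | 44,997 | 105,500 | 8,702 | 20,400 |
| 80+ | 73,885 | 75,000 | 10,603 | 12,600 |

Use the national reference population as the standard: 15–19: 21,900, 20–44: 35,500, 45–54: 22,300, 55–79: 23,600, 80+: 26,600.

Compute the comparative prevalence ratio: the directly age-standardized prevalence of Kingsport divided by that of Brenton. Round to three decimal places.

Age-specific rates per 1,000 for Kingsport: 28.997, 68.846, 238.746, 426.512, 985.133.
For Brenton: 31.648, 70.818, 224.944, 426.569, 841.508.
Standard total = 129,900; weights = 0.1686, 0.2733, 0.1717, 0.1817, 0.2048.
Kingsport: 0.1686×28.997 + 0.2733×68.846 + 0.1717×238.746 + 0.1817×426.512 + 0.2048×985.133 = 343.9054 per 1,000.
Brenton: 0.1686×31.648 + 0.2733×70.818 + 0.1717×224.944 + 0.1817×426.569 + 0.2048×841.508 = 313.1218 per 1,000.
Ratio = 343.9054 ÷ 313.1218 = 1.09831.

1.098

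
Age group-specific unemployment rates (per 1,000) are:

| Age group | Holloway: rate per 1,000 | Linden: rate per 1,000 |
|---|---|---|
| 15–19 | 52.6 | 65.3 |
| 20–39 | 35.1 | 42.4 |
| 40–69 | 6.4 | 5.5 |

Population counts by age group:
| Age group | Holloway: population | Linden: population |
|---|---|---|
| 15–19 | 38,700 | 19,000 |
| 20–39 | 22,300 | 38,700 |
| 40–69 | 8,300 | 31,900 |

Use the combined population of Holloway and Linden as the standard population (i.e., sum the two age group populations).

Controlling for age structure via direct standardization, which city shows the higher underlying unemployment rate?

Combined standard total = 158,900; weights = 0.3631, 0.3839, 0.2530.
Holloway: 0.3631×52.6 + 0.3839×35.1 + 0.2530×6.4 = 34.1938 per 1,000.
Linden: 0.3631×65.3 + 0.3839×42.4 + 0.2530×5.5 = 41.3802 per 1,000.
The crude rates (41.44 vs 34.12) would put Holloway higher, but that reflects its age composition; once standardized to a common age structure, Linden has the higher underlying rate.

Linden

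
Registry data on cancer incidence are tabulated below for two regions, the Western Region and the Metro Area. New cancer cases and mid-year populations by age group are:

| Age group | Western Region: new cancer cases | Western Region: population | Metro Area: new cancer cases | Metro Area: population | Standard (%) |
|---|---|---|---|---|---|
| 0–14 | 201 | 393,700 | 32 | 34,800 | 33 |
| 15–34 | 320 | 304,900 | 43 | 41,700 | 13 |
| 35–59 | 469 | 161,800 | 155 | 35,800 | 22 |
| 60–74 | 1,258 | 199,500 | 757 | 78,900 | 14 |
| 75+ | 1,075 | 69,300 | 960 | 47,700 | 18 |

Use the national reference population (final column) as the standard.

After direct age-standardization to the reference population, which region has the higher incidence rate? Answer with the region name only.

Age-specific rates per 100,000 for the Western Region: 51.05, 104.95, 289.86, 630.58, 1551.23.
For the Metro Area: 91.95, 103.12, 432.96, 959.44, 2012.58.
Standard weights: 0.33, 0.13, 0.22, 0.14, 0.18.
The Western Region: 0.3300×51.05 + 0.1300×104.95 + 0.2200×289.86 + 0.1400×630.58 + 0.1800×1551.23 = 461.7632 per 100,000.
The Metro Area: 0.3300×91.95 + 0.1300×103.12 + 0.2200×432.96 + 0.1400×959.44 + 0.1800×2012.58 = 635.5876 per 100,000.

Metro Area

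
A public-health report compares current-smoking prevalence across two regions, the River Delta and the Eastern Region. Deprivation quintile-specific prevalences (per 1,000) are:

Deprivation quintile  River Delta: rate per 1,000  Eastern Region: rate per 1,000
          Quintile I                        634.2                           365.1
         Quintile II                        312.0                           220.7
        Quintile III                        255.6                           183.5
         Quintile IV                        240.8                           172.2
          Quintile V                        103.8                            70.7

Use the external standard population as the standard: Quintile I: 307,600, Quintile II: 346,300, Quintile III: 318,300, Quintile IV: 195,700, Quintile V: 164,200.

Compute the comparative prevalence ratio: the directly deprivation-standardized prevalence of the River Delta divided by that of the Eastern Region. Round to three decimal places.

Standard total = 1,332,100; weights = 0.2309, 0.2600, 0.2389, 0.1469, 0.1233.
The River Delta: 0.2309×634.2 + 0.2600×312.0 + 0.2389×255.6 + 0.1469×240.8 + 0.1233×103.8 = 336.8002 per 1,000.
The Eastern Region: 0.2309×365.1 + 0.2600×220.7 + 0.2389×183.5 + 0.1469×172.2 + 0.1233×70.7 = 219.5403 per 1,000.
Ratio = 336.8002 ÷ 219.5403 = 1.53412.

1.534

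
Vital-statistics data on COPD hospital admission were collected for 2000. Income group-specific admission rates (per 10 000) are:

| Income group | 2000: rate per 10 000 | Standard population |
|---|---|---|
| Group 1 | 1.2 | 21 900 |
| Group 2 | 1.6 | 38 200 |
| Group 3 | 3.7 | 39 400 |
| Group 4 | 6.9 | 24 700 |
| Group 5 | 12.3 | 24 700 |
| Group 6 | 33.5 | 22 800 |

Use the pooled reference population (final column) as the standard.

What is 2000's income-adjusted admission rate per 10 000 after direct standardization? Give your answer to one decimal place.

Standard total = 171 700; weights = 0.1275, 0.2225, 0.2295, 0.1439, 0.1439, 0.1328.
Standardized rate: 0.1275×1.2 + 0.2225×1.6 + 0.2295×3.7 + 0.1439×6.9 + 0.1439×12.3 + 0.1328×33.5 = 8.5685 per 10 000.

8.6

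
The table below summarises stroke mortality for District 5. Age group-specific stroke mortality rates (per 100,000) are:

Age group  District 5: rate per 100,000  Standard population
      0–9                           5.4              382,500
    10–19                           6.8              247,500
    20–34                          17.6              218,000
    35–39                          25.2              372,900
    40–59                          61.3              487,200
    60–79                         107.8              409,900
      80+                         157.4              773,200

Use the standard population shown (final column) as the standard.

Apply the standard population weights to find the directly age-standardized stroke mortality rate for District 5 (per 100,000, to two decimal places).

Standard total = 2,891,200; weights = 0.1323, 0.0856, 0.0754, 0.1290, 0.1685, 0.1418, 0.2674.
Standardized rate: 0.1323×5.4 + 0.0856×6.8 + 0.0754×17.6 + 0.1290×25.2 + 0.1685×61.3 + 0.1418×107.8 + 0.2674×157.4 = 73.5807 per 100,000.

73.58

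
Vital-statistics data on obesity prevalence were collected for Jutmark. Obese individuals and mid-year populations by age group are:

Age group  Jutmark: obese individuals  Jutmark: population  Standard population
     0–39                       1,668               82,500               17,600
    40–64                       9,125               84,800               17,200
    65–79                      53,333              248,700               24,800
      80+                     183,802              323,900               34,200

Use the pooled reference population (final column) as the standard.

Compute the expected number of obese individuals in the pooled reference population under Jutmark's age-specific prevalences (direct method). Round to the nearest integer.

Age-specific rates per 1,000 for Jutmark: 20.218, 107.606, 214.447, 567.465.
Expected obese individuals = Σ (standard pop × age-specific rate ÷ 1,000)
= 17,600×20.218/1,000 + 17,200×107.606/1,000 + 24,800×214.447/1,000 + 34,200×567.465/1,000
= 355.84 + 1850.83 + 5318.29 + 19407.31 = 26932.27.

26932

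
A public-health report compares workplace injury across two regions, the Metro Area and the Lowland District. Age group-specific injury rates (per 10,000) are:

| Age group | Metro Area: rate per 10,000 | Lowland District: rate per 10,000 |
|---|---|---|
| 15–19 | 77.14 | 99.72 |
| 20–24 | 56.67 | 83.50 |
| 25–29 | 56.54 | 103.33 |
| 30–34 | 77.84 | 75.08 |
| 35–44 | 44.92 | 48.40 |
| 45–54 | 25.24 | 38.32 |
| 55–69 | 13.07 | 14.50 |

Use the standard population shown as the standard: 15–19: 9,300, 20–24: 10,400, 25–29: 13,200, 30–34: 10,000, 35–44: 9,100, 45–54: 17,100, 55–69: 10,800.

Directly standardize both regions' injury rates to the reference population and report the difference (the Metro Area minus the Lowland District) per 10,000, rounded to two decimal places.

Standard total = 79,900; weights = 0.1164, 0.1302, 0.1652, 0.1252, 0.1139, 0.2140, 0.1352.
The Metro Area: 0.1164×77.14 + 0.1302×56.67 + 0.1652×56.54 + 0.1252×77.84 + 0.1139×44.92 + 0.2140×25.24 + 0.1352×13.07 = 47.7225 per 10,000.
The Lowland District: 0.1164×99.72 + 0.1302×83.50 + 0.1652×103.33 + 0.1252×75.08 + 0.1139×48.40 + 0.2140×38.32 + 0.1352×14.50 = 64.6166 per 10,000.
Difference = 47.7225 − 64.6166 = -16.8940.

-16.89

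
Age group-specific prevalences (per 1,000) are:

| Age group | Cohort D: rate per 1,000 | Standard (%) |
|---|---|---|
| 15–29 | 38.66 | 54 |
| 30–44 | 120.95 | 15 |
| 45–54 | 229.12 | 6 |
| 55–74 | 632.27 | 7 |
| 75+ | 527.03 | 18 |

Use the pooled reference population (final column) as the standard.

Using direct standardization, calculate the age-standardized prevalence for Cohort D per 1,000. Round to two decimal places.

Standard weights: 0.54, 0.15, 0.06, 0.07, 0.18.
Standardized rate: 0.5400×38.66 + 0.1500×120.95 + 0.0600×229.12 + 0.0700×632.27 + 0.1800×527.03 = 191.8904 per 1,000.

191.89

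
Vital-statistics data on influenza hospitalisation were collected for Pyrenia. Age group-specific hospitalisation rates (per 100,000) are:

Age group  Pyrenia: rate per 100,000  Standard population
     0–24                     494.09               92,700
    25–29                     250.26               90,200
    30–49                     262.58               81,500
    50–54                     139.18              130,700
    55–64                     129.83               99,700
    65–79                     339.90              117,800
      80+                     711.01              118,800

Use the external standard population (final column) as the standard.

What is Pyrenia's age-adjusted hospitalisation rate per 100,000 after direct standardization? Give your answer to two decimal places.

Standard total = 731,400; weights = 0.1267, 0.1233, 0.1114, 0.1787, 0.1363, 0.1611, 0.1624.
Standardized rate: 0.1267×494.09 + 0.1233×250.26 + 0.1114×262.58 + 0.1787×139.18 + 0.1363×129.83 + 0.1611×339.90 + 0.1624×711.01 = 335.5468 per 100,000.

335.55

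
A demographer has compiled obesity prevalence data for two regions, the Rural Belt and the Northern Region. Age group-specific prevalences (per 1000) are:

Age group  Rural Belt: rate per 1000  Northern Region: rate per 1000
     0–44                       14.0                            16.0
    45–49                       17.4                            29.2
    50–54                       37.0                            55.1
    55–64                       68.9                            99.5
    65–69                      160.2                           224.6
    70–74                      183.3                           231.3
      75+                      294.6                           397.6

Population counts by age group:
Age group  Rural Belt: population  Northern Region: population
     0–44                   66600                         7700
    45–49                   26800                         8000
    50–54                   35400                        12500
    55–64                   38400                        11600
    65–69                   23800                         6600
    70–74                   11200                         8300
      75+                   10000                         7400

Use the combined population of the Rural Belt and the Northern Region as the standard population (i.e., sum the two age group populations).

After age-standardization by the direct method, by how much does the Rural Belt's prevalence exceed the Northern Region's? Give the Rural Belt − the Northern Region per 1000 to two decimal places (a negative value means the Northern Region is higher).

Combined standard total = 274300; weights = 0.2709, 0.1269, 0.1746, 0.1823, 0.1108, 0.0711, 0.0634.
The Rural Belt: 0.2709×14.0 + 0.1269×17.4 + 0.1746×37.0 + 0.1823×68.9 + 0.1108×160.2 + 0.0711×183.3 + 0.0634×294.6 = 74.4932 per 1000.
The Northern Region: 0.2709×16.0 + 0.1269×29.2 + 0.1746×55.1 + 0.1823×99.5 + 0.1108×224.6 + 0.0711×231.3 + 0.0634×397.6 = 102.3539 per 1000.
Difference = 74.4932 − 102.3539 = -27.8607.

-27.86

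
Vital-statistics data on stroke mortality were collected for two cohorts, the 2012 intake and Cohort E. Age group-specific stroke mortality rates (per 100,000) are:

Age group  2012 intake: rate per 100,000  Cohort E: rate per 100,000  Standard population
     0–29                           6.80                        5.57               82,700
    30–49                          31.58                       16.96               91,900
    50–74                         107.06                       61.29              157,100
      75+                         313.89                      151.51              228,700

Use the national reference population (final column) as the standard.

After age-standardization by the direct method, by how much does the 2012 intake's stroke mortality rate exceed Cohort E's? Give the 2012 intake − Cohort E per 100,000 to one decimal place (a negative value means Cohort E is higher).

Standard total = 560,400; weights = 0.1476, 0.1640, 0.2803, 0.4081.
The 2012 intake: 0.1476×6.80 + 0.1640×31.58 + 0.2803×107.06 + 0.4081×313.89 = 164.2940 per 100,000.
Cohort E: 0.1476×5.57 + 0.1640×16.96 + 0.2803×61.29 + 0.4081×151.51 = 82.6165 per 100,000.
Difference = 164.2940 − 82.6165 = 81.6775.

81.7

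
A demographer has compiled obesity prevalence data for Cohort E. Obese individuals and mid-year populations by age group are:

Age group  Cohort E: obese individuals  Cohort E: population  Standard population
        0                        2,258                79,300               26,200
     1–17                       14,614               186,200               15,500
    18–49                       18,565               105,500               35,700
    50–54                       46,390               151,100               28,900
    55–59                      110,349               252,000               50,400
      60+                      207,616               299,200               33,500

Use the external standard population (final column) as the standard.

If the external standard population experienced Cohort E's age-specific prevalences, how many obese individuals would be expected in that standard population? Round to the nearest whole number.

62433

Age-specific rates per 1,000 for Cohort E: 28.474, 78.485, 175.972, 307.015, 437.893, 693.904.
Expected obese individuals = Σ (standard pop × age-specific rate ÷ 1,000)
= 26,200×28.474/1,000 + 15,500×78.485/1,000 + 35,700×175.972/1,000 + 28,900×307.015/1,000 + 50,400×437.893/1,000 + 33,500×693.904/1,000
= 746.02 + 1216.53 + 6282.18 + 8872.74 + 22069.80 + 23245.78 = 62433.05.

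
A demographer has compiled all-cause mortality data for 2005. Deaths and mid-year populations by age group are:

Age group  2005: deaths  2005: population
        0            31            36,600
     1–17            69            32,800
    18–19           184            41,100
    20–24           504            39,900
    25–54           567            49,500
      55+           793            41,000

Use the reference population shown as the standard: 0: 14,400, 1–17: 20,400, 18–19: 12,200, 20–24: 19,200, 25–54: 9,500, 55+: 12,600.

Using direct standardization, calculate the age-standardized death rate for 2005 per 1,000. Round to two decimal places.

Age-specific rates per 1,000 for 2005: 0.847, 2.104, 4.477, 12.632, 11.455, 19.341.
Standard total = 88,300; weights = 0.1631, 0.2310, 0.1382, 0.2174, 0.1076, 0.1427.
Standardized rate: 0.1631×0.847 + 0.2310×2.104 + 0.1382×4.477 + 0.2174×12.632 + 0.1076×11.455 + 0.1427×19.341 = 7.9816 per 1,000.

7.98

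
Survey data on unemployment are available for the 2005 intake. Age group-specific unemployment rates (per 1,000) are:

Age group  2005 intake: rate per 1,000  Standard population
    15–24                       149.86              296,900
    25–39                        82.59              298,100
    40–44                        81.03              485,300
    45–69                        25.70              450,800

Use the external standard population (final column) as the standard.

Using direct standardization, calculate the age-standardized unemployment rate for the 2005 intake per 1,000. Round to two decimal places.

78.39

Standard total = 1,531,100; weights = 0.1939, 0.1947, 0.3170, 0.2944.
Standardized rate: 0.1939×149.86 + 0.1947×82.59 + 0.3170×81.03 + 0.2944×25.70 = 78.3900 per 1,000.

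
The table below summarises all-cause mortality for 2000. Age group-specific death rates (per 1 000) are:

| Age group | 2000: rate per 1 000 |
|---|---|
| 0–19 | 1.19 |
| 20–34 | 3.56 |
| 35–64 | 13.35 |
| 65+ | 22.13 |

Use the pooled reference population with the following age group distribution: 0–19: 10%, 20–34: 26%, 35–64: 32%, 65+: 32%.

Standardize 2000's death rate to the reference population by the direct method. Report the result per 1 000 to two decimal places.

Standard weights: 0.10, 0.26, 0.32, 0.32.
Standardized rate: 0.1000×1.19 + 0.2600×3.56 + 0.3200×13.35 + 0.3200×22.13 = 12.3982 per 1 000.

12.40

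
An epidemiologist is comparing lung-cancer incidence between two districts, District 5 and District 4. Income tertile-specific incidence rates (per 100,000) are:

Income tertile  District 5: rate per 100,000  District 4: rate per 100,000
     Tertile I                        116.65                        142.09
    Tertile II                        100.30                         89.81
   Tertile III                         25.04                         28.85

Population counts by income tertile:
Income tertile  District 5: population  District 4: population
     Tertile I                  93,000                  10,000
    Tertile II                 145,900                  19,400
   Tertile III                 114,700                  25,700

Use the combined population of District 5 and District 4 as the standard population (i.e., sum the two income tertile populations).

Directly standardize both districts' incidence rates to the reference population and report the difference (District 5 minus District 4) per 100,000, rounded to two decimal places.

Combined standard total = 408,700; weights = 0.2520, 0.4045, 0.3435.
District 5: 0.2520×116.65 + 0.4045×100.30 + 0.3435×25.04 = 78.5666 per 100,000.
District 4: 0.2520×142.09 + 0.4045×89.81 + 0.3435×28.85 = 82.0440 per 100,000.
Difference = 78.5666 − 82.0440 = -3.4775.

-3.48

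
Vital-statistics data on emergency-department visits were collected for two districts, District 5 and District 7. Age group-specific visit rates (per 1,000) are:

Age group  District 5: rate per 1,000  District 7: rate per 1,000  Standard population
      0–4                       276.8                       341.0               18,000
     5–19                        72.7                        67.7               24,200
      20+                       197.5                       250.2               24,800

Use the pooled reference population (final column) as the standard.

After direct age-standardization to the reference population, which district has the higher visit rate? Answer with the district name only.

District 7

Standard total = 67,000; weights = 0.2687, 0.3612, 0.3701.
District 5: 0.2687×276.8 + 0.3612×72.7 + 0.3701×197.5 = 173.7275 per 1,000.
District 7: 0.2687×341.0 + 0.3612×67.7 + 0.3701×250.2 = 208.6761 per 1,000.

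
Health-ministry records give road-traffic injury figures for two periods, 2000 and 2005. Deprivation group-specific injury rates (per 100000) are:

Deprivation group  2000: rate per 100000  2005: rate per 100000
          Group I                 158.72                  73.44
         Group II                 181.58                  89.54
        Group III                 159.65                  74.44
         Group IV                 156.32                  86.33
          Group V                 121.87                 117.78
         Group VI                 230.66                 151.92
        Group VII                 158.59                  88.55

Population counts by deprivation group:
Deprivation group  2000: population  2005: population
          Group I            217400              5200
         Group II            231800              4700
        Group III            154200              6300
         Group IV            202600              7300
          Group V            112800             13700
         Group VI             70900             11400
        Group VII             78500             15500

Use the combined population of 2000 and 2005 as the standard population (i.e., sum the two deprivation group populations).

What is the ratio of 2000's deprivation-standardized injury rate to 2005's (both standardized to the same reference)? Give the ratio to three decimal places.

Combined standard total = 1132300; weights = 0.1966, 0.2089, 0.1417, 0.1854, 0.1117, 0.0727, 0.0830.
2000: 0.1966×158.72 + 0.2089×181.58 + 0.1417×159.65 + 0.1854×156.32 + 0.1117×121.87 + 0.0727×230.66 + 0.0830×158.59 = 164.2828 per 100000.
2005: 0.1966×73.44 + 0.2089×89.54 + 0.1417×74.44 + 0.1854×86.33 + 0.1117×117.78 + 0.0727×151.92 + 0.0830×88.55 = 91.2462 per 100000.
Ratio = 164.2828 ÷ 91.2462 = 1.80043.

1.800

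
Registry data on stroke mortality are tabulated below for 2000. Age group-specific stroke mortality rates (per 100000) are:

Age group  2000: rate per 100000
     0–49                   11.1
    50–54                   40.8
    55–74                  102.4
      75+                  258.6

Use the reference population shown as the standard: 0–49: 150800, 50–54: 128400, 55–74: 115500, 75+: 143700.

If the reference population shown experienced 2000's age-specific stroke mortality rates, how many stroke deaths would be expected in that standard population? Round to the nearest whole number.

Expected stroke deaths = Σ (standard pop × age-specific rate ÷ 100000)
= 150800×11.1/100000 + 128400×40.8/100000 + 115500×102.4/100000 + 143700×258.6/100000
= 16.74 + 52.39 + 118.27 + 371.61 = 559.01.

559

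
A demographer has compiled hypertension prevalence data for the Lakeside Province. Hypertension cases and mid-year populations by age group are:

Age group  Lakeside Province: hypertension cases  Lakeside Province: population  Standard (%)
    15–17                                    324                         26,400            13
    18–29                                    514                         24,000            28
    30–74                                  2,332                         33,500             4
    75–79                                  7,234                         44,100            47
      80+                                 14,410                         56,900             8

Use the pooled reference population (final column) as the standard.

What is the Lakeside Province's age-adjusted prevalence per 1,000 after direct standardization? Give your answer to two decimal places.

107.73

Age-specific rates per 1,000 for the Lakeside Province: 12.273, 21.417, 69.612, 164.036, 253.251.
Standard weights: 0.13, 0.28, 0.04, 0.47, 0.08.
Standardized rate: 0.1300×12.273 + 0.2800×21.417 + 0.0400×69.612 + 0.4700×164.036 + 0.0800×253.251 = 107.7338 per 1,000.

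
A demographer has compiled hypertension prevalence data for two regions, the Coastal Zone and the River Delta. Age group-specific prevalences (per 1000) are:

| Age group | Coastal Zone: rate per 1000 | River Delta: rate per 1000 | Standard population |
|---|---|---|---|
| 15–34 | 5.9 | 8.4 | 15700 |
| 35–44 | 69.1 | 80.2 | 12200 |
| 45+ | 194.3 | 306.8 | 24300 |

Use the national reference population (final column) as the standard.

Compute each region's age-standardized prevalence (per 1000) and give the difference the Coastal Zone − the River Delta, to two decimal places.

-55.72

Standard total = 52200; weights = 0.3008, 0.2337, 0.4655.
The Coastal Zone: 0.3008×5.9 + 0.2337×69.1 + 0.4655×194.3 = 108.3743 per 1000.
The River Delta: 0.3008×8.4 + 0.2337×80.2 + 0.4655×306.8 = 164.0912 per 1000.
Difference = 108.3743 − 164.0912 = -55.7169.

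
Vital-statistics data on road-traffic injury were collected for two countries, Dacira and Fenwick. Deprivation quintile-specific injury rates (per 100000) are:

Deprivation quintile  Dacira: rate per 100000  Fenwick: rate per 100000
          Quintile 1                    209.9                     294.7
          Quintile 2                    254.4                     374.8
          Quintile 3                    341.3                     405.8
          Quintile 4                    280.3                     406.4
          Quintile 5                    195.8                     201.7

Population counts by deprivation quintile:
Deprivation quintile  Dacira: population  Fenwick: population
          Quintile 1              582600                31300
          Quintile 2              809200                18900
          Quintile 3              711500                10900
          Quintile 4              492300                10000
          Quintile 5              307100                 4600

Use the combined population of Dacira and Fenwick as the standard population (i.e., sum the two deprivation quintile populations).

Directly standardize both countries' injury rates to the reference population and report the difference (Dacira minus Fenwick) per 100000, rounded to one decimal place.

-88.5

Combined standard total = 2978400; weights = 0.2061, 0.2780, 0.2425, 0.1686, 0.1047.
Dacira: 0.2061×209.9 + 0.2780×254.4 + 0.2425×341.3 + 0.1686×280.3 + 0.1047×195.8 = 264.5403 per 100000.
Fenwick: 0.2061×294.7 + 0.2780×374.8 + 0.2425×405.8 + 0.1686×406.4 + 0.1047×201.7 = 353.0227 per 100000.
Difference = 264.5403 − 353.0227 = -88.4823.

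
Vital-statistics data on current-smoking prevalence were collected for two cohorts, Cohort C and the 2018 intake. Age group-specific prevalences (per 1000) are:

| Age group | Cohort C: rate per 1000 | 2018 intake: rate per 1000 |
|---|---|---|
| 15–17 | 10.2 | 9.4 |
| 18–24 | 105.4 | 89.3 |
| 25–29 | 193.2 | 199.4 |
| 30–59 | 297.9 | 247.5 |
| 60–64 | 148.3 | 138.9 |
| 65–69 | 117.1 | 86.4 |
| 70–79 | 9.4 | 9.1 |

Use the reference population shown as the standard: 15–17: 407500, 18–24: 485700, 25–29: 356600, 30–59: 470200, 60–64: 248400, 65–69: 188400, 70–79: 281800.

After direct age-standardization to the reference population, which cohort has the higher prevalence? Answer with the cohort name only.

Cohort C

Standard total = 2438600; weights = 0.1671, 0.1992, 0.1462, 0.1928, 0.1019, 0.0773, 0.1156.
Cohort C: 0.1671×10.2 + 0.1992×105.4 + 0.1462×193.2 + 0.1928×297.9 + 0.1019×148.3 + 0.0773×117.1 + 0.1156×9.4 = 133.6280 per 1000.
The 2018 intake: 0.1671×9.4 + 0.1992×89.3 + 0.1462×199.4 + 0.1928×247.5 + 0.1019×138.9 + 0.0773×86.4 + 0.1156×9.1 = 118.1124 per 1000.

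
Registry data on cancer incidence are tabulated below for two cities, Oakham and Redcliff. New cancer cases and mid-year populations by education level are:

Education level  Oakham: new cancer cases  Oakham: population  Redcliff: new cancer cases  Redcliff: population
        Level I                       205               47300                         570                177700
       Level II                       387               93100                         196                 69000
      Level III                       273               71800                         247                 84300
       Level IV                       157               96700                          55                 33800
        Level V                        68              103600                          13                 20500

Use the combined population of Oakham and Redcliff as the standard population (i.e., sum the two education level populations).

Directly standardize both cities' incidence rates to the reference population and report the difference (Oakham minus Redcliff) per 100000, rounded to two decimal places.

75.86

Education-specific rates per 100000 for Oakham: 433.40, 415.68, 380.22, 162.36, 65.64.
For Redcliff: 320.77, 284.06, 293.00, 162.72, 63.41.
Combined standard total = 797800; weights = 0.2820, 0.2032, 0.1957, 0.1636, 0.1556.
Oakham: 0.2820×433.40 + 0.2032×415.68 + 0.1957×380.22 + 0.1636×162.36 + 0.1556×65.64 = 317.8540 per 100000.
Redcliff: 0.2820×320.77 + 0.2032×284.06 + 0.1957×293.00 + 0.1636×162.72 + 0.1556×63.41 = 241.9910 per 100000.
Difference = 317.8540 − 241.9910 = 75.8630.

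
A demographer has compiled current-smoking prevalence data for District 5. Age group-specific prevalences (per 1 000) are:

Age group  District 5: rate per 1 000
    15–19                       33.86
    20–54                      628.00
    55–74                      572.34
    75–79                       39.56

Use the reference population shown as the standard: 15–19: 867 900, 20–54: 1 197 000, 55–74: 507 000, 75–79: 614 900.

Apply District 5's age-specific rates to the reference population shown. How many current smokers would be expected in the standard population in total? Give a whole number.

1095605

Expected current smokers = Σ (standard pop × age-specific rate ÷ 1 000)
= 867 900×33.86/1 000 + 1 197 000×628.00/1 000 + 507 000×572.34/1 000 + 614 900×39.56/1 000
= 29387.09 + 751716.00 + 290176.38 + 24325.44 = 1095604.92.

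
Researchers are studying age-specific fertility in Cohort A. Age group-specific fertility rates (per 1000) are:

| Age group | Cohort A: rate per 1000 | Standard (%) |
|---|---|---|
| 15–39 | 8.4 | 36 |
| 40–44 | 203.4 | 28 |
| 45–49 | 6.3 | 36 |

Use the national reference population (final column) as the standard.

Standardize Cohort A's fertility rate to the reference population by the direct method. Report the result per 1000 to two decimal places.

Standard weights: 0.36, 0.28, 0.36.
Standardized rate: 0.3600×8.4 + 0.2800×203.4 + 0.3600×6.3 = 62.2440 per 1000.

62.24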